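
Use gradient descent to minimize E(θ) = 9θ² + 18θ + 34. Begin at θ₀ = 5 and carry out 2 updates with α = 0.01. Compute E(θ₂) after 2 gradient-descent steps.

171.48745024

E′(θ) = 18θ + 18
θ₁ = 5 − 0.01·108 = 3.92
θ₂ = 3.92 − 0.01·88.56 = 3.0344
E(3.0344) = 171.48745024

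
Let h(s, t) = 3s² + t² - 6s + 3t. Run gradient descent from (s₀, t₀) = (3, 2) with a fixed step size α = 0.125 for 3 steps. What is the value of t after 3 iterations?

∇h = (6s - 6, 2t + 3)
Step 1: at (3, 2), ∇h = (12, 7) → (3, 2) − 0.125·(12, 7) = (1.5, 1.125)
Step 2: at (1.5, 1.125), ∇h = (3, 5.25) → (1.5, 1.125) − 0.125·(3, 5.25) = (1.125, 0.46875)
Step 3: at (1.125, 0.46875), ∇h = (0.75, 3.9375) → (1.125, 0.46875) − 0.125·(0.75, 3.9375) = (1.03125, -0.0234375)
t = -0.0234375

-0.0234375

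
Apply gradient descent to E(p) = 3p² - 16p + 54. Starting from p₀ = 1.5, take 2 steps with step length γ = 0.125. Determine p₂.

E′(p) = 6p - 16
p₁ = 1.5 − 0.125·(-7) = 2.375
p₂ = 2.375 − 0.125·(-1.75) = 2.59375

2.59375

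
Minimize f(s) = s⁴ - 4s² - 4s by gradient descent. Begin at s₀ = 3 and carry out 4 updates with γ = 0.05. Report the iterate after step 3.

f′(s) = 4s³ - 8s - 4
Step 1: f′(3) = 80; s₁ = 3 − 0.05·80 = -1
Step 2: f′(-1) = 0; s₂ = -1 − 0.05·0 = -1
Step 3: f′(-1) = 0; s₃ = -1 − 0.05·0 = -1

-1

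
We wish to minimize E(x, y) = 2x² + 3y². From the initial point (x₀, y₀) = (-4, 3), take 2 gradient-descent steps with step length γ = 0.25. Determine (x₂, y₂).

∇E = (4x, 6y)
Step 1: at (-4, 3), ∇E = (-16, 18) → (-4, 3) − 0.25·(-16, 18) = (0, -1.5)
Step 2: at (0, -1.5), ∇E = (0, -9) → (0, -1.5) − 0.25·(0, -9) = (0, 0.75)

(0, 0.75)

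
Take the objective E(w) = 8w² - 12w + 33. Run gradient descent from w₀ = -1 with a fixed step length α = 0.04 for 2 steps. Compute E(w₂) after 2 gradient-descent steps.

E′(w) = 16w - 12
w₁ = -1 − 0.04·(-28) = 0.12
w₂ = 0.12 − 0.04·(-10.08) = 0.5232
E(0.5232) = 28.91150592

28.91150592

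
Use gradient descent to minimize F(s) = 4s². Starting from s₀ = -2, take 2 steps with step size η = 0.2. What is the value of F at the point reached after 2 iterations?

F′(s) = 8s
s₁ = -2 − 0.2·(-16) = 1.2
s₂ = 1.2 − 0.2·9.6 = -0.72
F(-0.72) = 2.0736

2.0736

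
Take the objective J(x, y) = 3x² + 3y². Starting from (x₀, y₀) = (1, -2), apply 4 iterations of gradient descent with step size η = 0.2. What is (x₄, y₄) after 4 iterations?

(0.0016, -0.0032)

∇J = (6x, 6y)
Step 1: at (1, -2), ∇J = (6, -12) → (1, -2) − 0.2·(6, -12) = (-0.2, 0.4)
Step 2: at (-0.2, 0.4), ∇J = (-1.2, 2.4) → (-0.2, 0.4) − 0.2·(-1.2, 2.4) = (0.04, -0.08)
Step 3: at (0.04, -0.08), ∇J = (0.24, -0.48) → (0.04, -0.08) − 0.2·(0.24, -0.48) = (-0.008, 0.016)
Step 4: at (-0.008, 0.016), ∇J = (-0.048, 0.096) → (-0.008, 0.016) − 0.2·(-0.048, 0.096) = (0.0016, -0.0032)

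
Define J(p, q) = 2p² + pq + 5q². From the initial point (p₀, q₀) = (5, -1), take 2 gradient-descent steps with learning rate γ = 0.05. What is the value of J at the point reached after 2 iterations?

∇J = (4p + q, p + 10q)
(p₁, q₁) = (5, -1) − 0.05·(19, -5) = (4.05, -0.75)
(p₂, q₂) = (4.05, -0.75) − 0.05·(15.45, -3.45) = (3.2775, -0.5775)
J(3.2775, -0.5775) = 21.2587875

21.2587875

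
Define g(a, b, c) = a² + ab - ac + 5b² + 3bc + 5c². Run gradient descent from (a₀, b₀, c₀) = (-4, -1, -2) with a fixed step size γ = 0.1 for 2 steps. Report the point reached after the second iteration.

∇g = (2a + b - c, a + 10b + 3c, -a + 3b + 10c)
(a₁, b₁, c₁) = (-4, -1, -2) − 0.1·(-7, -20, -19) = (-3.3, 1, -0.1)
(a₂, b₂, c₂) = (-3.3, 1, -0.1) − 0.1·(-5.5, 6.4, 5.3) = (-2.75, 0.36, -0.63)

(-2.75, 0.36, -0.63)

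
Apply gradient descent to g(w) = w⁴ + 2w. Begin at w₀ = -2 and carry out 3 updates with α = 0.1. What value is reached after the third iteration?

0.1744

g′(w) = 4w³ + 2
Step 1: g′(-2) = -30; w₁ = -2 − 0.1·(-30) = 1
Step 2: g′(1) = 6; w₂ = 1 − 0.1·6 = 0.4
Step 3: g′(0.4) = 2.256; w₃ = 0.4 − 0.1·2.256 = 0.1744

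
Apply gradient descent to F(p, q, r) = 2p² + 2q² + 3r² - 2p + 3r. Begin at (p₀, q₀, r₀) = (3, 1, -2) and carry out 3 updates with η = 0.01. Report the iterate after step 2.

(2.804, 0.9216, -1.8254)

∇F = (4p - 2, 4q, 6r + 3)
(p₁, q₁, r₁) = (3, 1, -2) − 0.01·(10, 4, -9) = (2.9, 0.96, -1.91)
(p₂, q₂, r₂) = (2.9, 0.96, -1.91) − 0.01·(9.6, 3.84, -8.46) = (2.804, 0.9216, -1.8254)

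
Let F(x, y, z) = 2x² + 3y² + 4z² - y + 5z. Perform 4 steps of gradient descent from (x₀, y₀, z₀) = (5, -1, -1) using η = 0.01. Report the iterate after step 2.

(4.608, -0.8642, -0.9424)

∇F = (4x, 6y - 1, 8z + 5)
Step 1: at (5, -1, -1), ∇F = (20, -7, -3) → (5, -1, -1) − 0.01·(20, -7, -3) = (4.8, -0.93, -0.97)
Step 2: at (4.8, -0.93, -0.97), ∇F = (19.2, -6.58, -2.76) → (4.8, -0.93, -0.97) − 0.01·(19.2, -6.58, -2.76) = (4.608, -0.8642, -0.9424)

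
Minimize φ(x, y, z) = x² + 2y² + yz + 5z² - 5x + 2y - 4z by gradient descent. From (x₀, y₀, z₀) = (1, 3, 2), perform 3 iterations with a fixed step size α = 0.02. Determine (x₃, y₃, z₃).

∇φ = (2x - 5, 4y + z + 2, y + 10z - 4)
Step 1: at (1, 3, 2), ∇φ = (-3, 16, 19) → (1, 3, 2) − 0.02·(-3, 16, 19) = (1.06, 2.68, 1.62)
Step 2: at (1.06, 2.68, 1.62), ∇φ = (-2.88, 14.34, 14.88) → (1.06, 2.68, 1.62) − 0.02·(-2.88, 14.34, 14.88) = (1.1176, 2.3932, 1.3224)
Step 3: at (1.1176, 2.3932, 1.3224), ∇φ = (-2.7648, 12.8952, 11.6172) → (1.1176, 2.3932, 1.3224) − 0.02·(-2.7648, 12.8952, 11.6172) = (1.172896, 2.135296, 1.090056)

(1.172896, 2.135296, 1.090056)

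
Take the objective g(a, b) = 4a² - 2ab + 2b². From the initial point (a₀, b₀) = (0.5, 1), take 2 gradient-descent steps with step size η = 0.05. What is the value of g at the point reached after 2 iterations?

0.9913

∇g = (8a - 2b, -2a + 4b)
(a₁, b₁) = (0.5, 1) − 0.05·(2, 3) = (0.4, 0.85)
(a₂, b₂) = (0.4, 0.85) − 0.05·(1.5, 2.6) = (0.325, 0.72)
g(0.325, 0.72) = 0.9913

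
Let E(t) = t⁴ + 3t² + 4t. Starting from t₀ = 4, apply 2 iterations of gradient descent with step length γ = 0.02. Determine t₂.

-1.17906944

E′(t) = 4t³ + 6t + 4
Step 1: E′(4) = 284; t₁ = 4 − 0.02·284 = -1.68
Step 2: E′(-1.68) = -25.046528; t₂ = -1.68 − 0.02·(-25.046528) = -1.17906944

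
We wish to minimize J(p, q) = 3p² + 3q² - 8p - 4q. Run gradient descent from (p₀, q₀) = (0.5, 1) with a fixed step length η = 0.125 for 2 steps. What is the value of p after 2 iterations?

1.28125

∇J = (6p - 8, 6q - 4)
(p₁, q₁) = (0.5, 1) − 0.125·(-5, 2) = (1.125, 0.75)
(p₂, q₂) = (1.125, 0.75) − 0.125·(-1.25, 0.5) = (1.28125, 0.6875)
p = 1.28125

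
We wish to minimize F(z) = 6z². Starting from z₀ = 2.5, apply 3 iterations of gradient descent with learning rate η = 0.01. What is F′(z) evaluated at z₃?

F′(z) = 12z
Step 1: F′(2.5) = 30; z₁ = 2.5 − 0.01·30 = 2.2
Step 2: F′(2.2) = 26.4; z₂ = 2.2 − 0.01·26.4 = 1.936
Step 3: F′(1.936) = 23.232; z₃ = 1.936 − 0.01·23.232 = 1.70368
F′(z) at (1.70368) = 20.44416

20.44416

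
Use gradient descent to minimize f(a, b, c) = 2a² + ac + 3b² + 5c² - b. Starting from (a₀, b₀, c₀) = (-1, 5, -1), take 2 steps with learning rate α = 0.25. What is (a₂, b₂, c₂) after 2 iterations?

∇f = (4a + c, 6b - 1, a + 10c)
(a₁, b₁, c₁) = (-1, 5, -1) − 0.25·(-5, 29, -11) = (0.25, -2.25, 1.75)
(a₂, b₂, c₂) = (0.25, -2.25, 1.75) − 0.25·(2.75, -14.5, 17.75) = (-0.4375, 1.375, -2.6875)

(-0.4375, 1.375, -2.6875)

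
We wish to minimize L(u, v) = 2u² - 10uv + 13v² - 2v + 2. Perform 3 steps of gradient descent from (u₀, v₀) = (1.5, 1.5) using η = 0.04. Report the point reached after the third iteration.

∇L = (4u - 10v, -10u + 26v - 2)
(u₁, v₁) = (1.5, 1.5) − 0.04·(-9, 22) = (1.86, 0.62)
(u₂, v₂) = (1.86, 0.62) − 0.04·(1.24, -4.48) = (1.8104, 0.7992)
(u₃, v₃) = (1.8104, 0.7992) − 0.04·(-0.7504, 0.6752) = (1.840416, 0.772192)

(1.840416, 0.772192)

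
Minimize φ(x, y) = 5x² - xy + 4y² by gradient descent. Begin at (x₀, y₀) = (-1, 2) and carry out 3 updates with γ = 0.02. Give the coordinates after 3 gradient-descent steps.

∇φ = (10x - y, -x + 8y)
Step 1: at (-1, 2), ∇φ = (-12, 17) → (-1, 2) − 0.02·(-12, 17) = (-0.76, 1.66)
Step 2: at (-0.76, 1.66), ∇φ = (-9.26, 14.04) → (-0.76, 1.66) − 0.02·(-9.26, 14.04) = (-0.5748, 1.3792)
Step 3: at (-0.5748, 1.3792), ∇φ = (-7.1272, 11.6084) → (-0.5748, 1.3792) − 0.02·(-7.1272, 11.6084) = (-0.432256, 1.147032)

(-0.432256, 1.147032)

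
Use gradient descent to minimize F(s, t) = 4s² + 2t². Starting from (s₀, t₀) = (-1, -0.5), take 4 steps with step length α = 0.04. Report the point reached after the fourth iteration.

∇F = (8s, 4t)
Step 1: at (-1, -0.5), ∇F = (-8, -2) → (-1, -0.5) − 0.04·(-8, -2) = (-0.68, -0.42)
Step 2: at (-0.68, -0.42), ∇F = (-5.44, -1.68) → (-0.68, -0.42) − 0.04·(-5.44, -1.68) = (-0.4624, -0.3528)
Step 3: at (-0.4624, -0.3528), ∇F = (-3.6992, -1.4112) → (-0.4624, -0.3528) − 0.04·(-3.6992, -1.4112) = (-0.314432, -0.296352)
Step 4: at (-0.314432, -0.296352), ∇F = (-2.515456, -1.185408) → (-0.314432, -0.296352) − 0.04·(-2.515456, -1.185408) = (-0.21381376, -0.24893568)

(-0.21381376, -0.24893568)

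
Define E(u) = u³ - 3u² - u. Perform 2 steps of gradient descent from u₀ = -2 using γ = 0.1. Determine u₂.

E′(u) = 3u² - 6u - 1
u₁ = -2 − 0.1·23 = -4.3
u₂ = -4.3 − 0.1·80.27 = -12.327

-12.327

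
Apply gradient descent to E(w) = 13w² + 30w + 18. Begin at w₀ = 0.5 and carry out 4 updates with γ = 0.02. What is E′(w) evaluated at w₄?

2.28261888

E′(w) = 26w + 30
Step 1: E′(0.5) = 43; w₁ = 0.5 − 0.02·43 = -0.36
Step 2: E′(-0.36) = 20.64; w₂ = -0.36 − 0.02·20.64 = -0.7728
Step 3: E′(-0.7728) = 9.9072; w₃ = -0.7728 − 0.02·9.9072 = -0.970944
Step 4: E′(-0.970944) = 4.755456; w₄ = -0.970944 − 0.02·4.755456 = -1.06605312
E′(w) at (-1.06605312) = 2.28261888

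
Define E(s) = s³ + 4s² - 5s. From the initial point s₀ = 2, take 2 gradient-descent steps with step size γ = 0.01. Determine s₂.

1.584413

E′(s) = 3s² + 8s - 5
s₁ = 2 − 0.01·23 = 1.77
s₂ = 1.77 − 0.01·18.5587 = 1.584413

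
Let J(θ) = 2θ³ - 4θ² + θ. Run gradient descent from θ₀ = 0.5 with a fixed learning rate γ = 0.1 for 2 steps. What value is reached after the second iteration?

J′(θ) = 6θ² - 8θ + 1
θ₁ = 0.5 − 0.1·(-1.5) = 0.65
θ₂ = 0.65 − 0.1·(-1.665) = 0.8165

0.8165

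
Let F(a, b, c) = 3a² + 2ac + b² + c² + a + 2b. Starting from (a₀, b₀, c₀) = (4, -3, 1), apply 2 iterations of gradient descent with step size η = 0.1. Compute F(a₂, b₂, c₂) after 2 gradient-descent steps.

∇F = (6a + 2c + 1, 2b + 2, 2a + 2c)
Step 1: at (4, -3, 1), ∇F = (27, -4, 10) → (4, -3, 1) − 0.1·(27, -4, 10) = (1.3, -2.6, 0)
Step 2: at (1.3, -2.6, 0), ∇F = (8.8, -3.2, 2.6) → (1.3, -2.6, 0) − 0.1·(8.8, -3.2, 2.6) = (0.42, -2.28, -0.26)
F(0.42, -2.28, -0.26) = 1.4368

1.4368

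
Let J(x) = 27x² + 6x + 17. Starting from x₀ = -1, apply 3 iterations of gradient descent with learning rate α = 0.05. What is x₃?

4.256

J′(x) = 54x + 6
Step 1: J′(-1) = -48; x₁ = -1 − 0.05·(-48) = 1.4
Step 2: J′(1.4) = 81.6; x₂ = 1.4 − 0.05·81.6 = -2.68
Step 3: J′(-2.68) = -138.72; x₃ = -2.68 − 0.05·(-138.72) = 4.256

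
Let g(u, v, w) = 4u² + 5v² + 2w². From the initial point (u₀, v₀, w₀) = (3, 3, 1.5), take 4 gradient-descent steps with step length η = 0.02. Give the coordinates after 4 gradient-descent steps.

∇g = (8u, 10v, 4w)
(u₁, v₁, w₁) = (3, 3, 1.5) − 0.02·(24, 30, 6) = (2.52, 2.4, 1.38)
(u₂, v₂, w₂) = (2.52, 2.4, 1.38) − 0.02·(20.16, 24, 5.52) = (2.1168, 1.92, 1.2696)
(u₃, v₃, w₃) = (2.1168, 1.92, 1.2696) − 0.02·(16.9344, 19.2, 5.0784) = (1.778112, 1.536, 1.168032)
(u₄, v₄, w₄) = (1.778112, 1.536, 1.168032) − 0.02·(14.224896, 15.36, 4.672128) = (1.49361408, 1.2288, 1.07458944)

(1.49361408, 1.2288, 1.07458944)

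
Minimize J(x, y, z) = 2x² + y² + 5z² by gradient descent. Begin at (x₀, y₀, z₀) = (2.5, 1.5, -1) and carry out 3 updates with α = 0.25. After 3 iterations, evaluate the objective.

56.98828125

∇J = (4x, 2y, 10z)
Step 1: at (2.5, 1.5, -1), ∇J = (10, 3, -10) → (2.5, 1.5, -1) − 0.25·(10, 3, -10) = (0, 0.75, 1.5)
Step 2: at (0, 0.75, 1.5), ∇J = (0, 1.5, 15) → (0, 0.75, 1.5) − 0.25·(0, 1.5, 15) = (0, 0.375, -2.25)
Step 3: at (0, 0.375, -2.25), ∇J = (0, 0.75, -22.5) → (0, 0.375, -2.25) − 0.25·(0, 0.75, -22.5) = (0, 0.1875, 3.375)
J(0, 0.1875, 3.375) = 56.98828125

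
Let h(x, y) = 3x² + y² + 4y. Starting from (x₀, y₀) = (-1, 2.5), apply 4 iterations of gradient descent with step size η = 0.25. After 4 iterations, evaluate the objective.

-3.9091796875

∇h = (6x, 2y + 4)
(x₁, y₁) = (-1, 2.5) − 0.25·(-6, 9) = (0.5, 0.25)
(x₂, y₂) = (0.5, 0.25) − 0.25·(3, 4.5) = (-0.25, -0.875)
(x₃, y₃) = (-0.25, -0.875) − 0.25·(-1.5, 2.25) = (0.125, -1.4375)
(x₄, y₄) = (0.125, -1.4375) − 0.25·(0.75, 1.125) = (-0.0625, -1.71875)
h(-0.0625, -1.71875) = -3.9091796875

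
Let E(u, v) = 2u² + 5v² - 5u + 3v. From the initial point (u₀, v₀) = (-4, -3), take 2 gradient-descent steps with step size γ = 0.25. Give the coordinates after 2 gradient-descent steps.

(1.25, -6.375)

∇E = (4u - 5, 10v + 3)
(u₁, v₁) = (-4, -3) − 0.25·(-21, -27) = (1.25, 3.75)
(u₂, v₂) = (1.25, 3.75) − 0.25·(0, 40.5) = (1.25, -6.375)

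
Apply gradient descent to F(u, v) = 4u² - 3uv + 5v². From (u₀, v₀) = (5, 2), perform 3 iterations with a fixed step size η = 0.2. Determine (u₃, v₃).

(-2.256, 3.088)

∇F = (8u - 3v, -3u + 10v)
(u₁, v₁) = (5, 2) − 0.2·(34, 5) = (-1.8, 1)
(u₂, v₂) = (-1.8, 1) − 0.2·(-17.4, 15.4) = (1.68, -2.08)
(u₃, v₃) = (1.68, -2.08) − 0.2·(19.68, -25.84) = (-2.256, 3.088)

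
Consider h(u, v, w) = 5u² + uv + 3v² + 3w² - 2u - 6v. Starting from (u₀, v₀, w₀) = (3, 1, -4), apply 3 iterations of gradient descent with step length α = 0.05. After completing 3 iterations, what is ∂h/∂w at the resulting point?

∇h = (10u + v - 2, u + 6v - 6, 6w)
(u₁, v₁, w₁) = (3, 1, -4) − 0.05·(29, 3, -24) = (1.55, 0.85, -2.8)
(u₂, v₂, w₂) = (1.55, 0.85, -2.8) − 0.05·(14.35, 0.65, -16.8) = (0.8325, 0.8175, -1.96)
(u₃, v₃, w₃) = (0.8325, 0.8175, -1.96) − 0.05·(7.1425, -0.2625, -11.76) = (0.475375, 0.830625, -1.372)
∂h/∂w at (0.475375, 0.830625, -1.372) = -8.232

-8.232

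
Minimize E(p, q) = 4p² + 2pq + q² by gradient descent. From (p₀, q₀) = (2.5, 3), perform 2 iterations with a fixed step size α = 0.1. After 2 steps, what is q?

∇E = (8p + 2q, 2p + 2q)
(p₁, q₁) = (2.5, 3) − 0.1·(26, 11) = (-0.1, 1.9)
(p₂, q₂) = (-0.1, 1.9) − 0.1·(3, 3.6) = (-0.4, 1.54)
q = 1.54

1.54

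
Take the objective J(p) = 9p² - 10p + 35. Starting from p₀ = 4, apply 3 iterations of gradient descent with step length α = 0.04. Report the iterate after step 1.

J′(p) = 18p - 10
p₁ = 4 − 0.04·62 = 1.52

1.52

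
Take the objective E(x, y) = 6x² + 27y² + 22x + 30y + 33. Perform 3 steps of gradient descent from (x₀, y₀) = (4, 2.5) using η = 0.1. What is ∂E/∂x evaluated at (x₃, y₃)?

∇E = (12x + 22, 54y + 30)
Step 1: at (4, 2.5), ∇E = (70, 165) → (4, 2.5) − 0.1·(70, 165) = (-3, -14)
Step 2: at (-3, -14), ∇E = (-14, -726) → (-3, -14) − 0.1·(-14, -726) = (-1.6, 58.6)
Step 3: at (-1.6, 58.6), ∇E = (2.8, 3194.4) → (-1.6, 58.6) − 0.1·(2.8, 3194.4) = (-1.88, -260.84)
∂E/∂x at (-1.88, -260.84) = -0.56

-0.56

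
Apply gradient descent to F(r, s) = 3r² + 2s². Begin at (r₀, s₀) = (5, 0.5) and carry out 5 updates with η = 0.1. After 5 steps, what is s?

0.03888

∇F = (6r, 4s)
(r₁, s₁) = (5, 0.5) − 0.1·(30, 2) = (2, 0.3)
(r₂, s₂) = (2, 0.3) − 0.1·(12, 1.2) = (0.8, 0.18)
(r₃, s₃) = (0.8, 0.18) − 0.1·(4.8, 0.72) = (0.32, 0.108)
(r₄, s₄) = (0.32, 0.108) − 0.1·(1.92, 0.432) = (0.128, 0.0648)
(r₅, s₅) = (0.128, 0.0648) − 0.1·(0.768, 0.2592) = (0.0512, 0.03888)
s = 0.03888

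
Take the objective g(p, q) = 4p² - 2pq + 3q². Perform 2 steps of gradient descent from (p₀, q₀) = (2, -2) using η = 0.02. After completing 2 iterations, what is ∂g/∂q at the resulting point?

∇g = (8p - 2q, -2p + 6q)
(p₁, q₁) = (2, -2) − 0.02·(20, -16) = (1.6, -1.68)
(p₂, q₂) = (1.6, -1.68) − 0.02·(16.16, -13.28) = (1.2768, -1.4144)
∂g/∂q at (1.2768, -1.4144) = -11.04

-11.04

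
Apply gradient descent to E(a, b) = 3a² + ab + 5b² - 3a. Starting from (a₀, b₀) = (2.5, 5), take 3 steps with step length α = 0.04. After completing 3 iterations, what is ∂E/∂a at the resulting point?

4.590336

∇E = (6a + b - 3, a + 10b)
Step 1: at (2.5, 5), ∇E = (17, 52.5) → (2.5, 5) − 0.04·(17, 52.5) = (1.82, 2.9)
Step 2: at (1.82, 2.9), ∇E = (10.82, 30.82) → (1.82, 2.9) − 0.04·(10.82, 30.82) = (1.3872, 1.6672)
Step 3: at (1.3872, 1.6672), ∇E = (6.9904, 18.0592) → (1.3872, 1.6672) − 0.04·(6.9904, 18.0592) = (1.107584, 0.944832)
∂E/∂a at (1.107584, 0.944832) = 4.590336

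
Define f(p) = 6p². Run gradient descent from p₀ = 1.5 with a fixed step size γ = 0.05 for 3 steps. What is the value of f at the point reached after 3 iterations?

f′(p) = 12p
Step 1: f′(1.5) = 18; p₁ = 1.5 − 0.05·18 = 0.6
Step 2: f′(0.6) = 7.2; p₂ = 0.6 − 0.05·7.2 = 0.24
Step 3: f′(0.24) = 2.88; p₃ = 0.24 − 0.05·2.88 = 0.096
f(0.096) = 0.055296

0.055296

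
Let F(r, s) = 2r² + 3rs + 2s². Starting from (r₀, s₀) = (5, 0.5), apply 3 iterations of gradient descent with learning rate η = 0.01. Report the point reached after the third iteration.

(4.3951545, 0.028809)

∇F = (4r + 3s, 3r + 4s)
Step 1: at (5, 0.5), ∇F = (21.5, 17) → (5, 0.5) − 0.01·(21.5, 17) = (4.785, 0.33)
Step 2: at (4.785, 0.33), ∇F = (20.13, 15.675) → (4.785, 0.33) − 0.01·(20.13, 15.675) = (4.5837, 0.17325)
Step 3: at (4.5837, 0.17325), ∇F = (18.85455, 14.4441) → (4.5837, 0.17325) − 0.01·(18.85455, 14.4441) = (4.3951545, 0.028809)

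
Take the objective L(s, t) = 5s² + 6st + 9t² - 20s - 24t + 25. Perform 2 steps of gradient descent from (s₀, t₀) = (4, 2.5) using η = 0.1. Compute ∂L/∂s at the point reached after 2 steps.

∇L = (10s + 6t - 20, 6s + 18t - 24)
Step 1: at (4, 2.5), ∇L = (35, 45) → (4, 2.5) − 0.1·(35, 45) = (0.5, -2)
Step 2: at (0.5, -2), ∇L = (-27, -57) → (0.5, -2) − 0.1·(-27, -57) = (3.2, 3.7)
∂L/∂s at (3.2, 3.7) = 34.2

34.2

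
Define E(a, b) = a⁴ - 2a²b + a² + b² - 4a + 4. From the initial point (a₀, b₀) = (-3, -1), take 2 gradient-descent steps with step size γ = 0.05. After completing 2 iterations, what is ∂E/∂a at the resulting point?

∇E = (4a³ - 4ab + 2a - 4, -2a² + 2b)
Step 1: at (-3, -1), ∇E = (-130, -20) → (-3, -1) − 0.05·(-130, -20) = (3.5, 0)
Step 2: at (3.5, 0), ∇E = (174.5, -24.5) → (3.5, 0) − 0.05·(174.5, -24.5) = (-5.225, 1.225)
∂E/∂a at (-5.225, 1.225) = -559.4305625

-559.4305625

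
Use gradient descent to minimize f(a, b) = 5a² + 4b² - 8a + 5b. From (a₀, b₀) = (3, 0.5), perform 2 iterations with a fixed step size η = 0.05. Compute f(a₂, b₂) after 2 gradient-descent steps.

-2.5939

∇f = (10a - 8, 8b + 5)
(a₁, b₁) = (3, 0.5) − 0.05·(22, 9) = (1.9, 0.05)
(a₂, b₂) = (1.9, 0.05) − 0.05·(11, 5.4) = (1.35, -0.22)
f(1.35, -0.22) = -2.5939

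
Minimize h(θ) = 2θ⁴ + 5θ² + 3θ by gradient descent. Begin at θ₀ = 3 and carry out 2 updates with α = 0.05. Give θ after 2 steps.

332.68845

h′(θ) = 8θ³ + 10θ + 3
θ₁ = 3 − 0.05·249 = -9.45
θ₂ = -9.45 − 0.05·(-6842.769) = 332.68845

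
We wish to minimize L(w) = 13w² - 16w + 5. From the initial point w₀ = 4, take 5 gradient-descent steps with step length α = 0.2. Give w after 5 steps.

L′(w) = 26w - 16
Step 1: L′(4) = 88; w₁ = 4 − 0.2·88 = -13.6
Step 2: L′(-13.6) = -369.6; w₂ = -13.6 − 0.2·(-369.6) = 60.32
Step 3: L′(60.32) = 1552.32; w₃ = 60.32 − 0.2·1552.32 = -250.144
Step 4: L′(-250.144) = -6519.744; w₄ = -250.144 − 0.2·(-6519.744) = 1053.8048
Step 5: L′(1053.8048) = 27382.9248; w₅ = 1053.8048 − 0.2·27382.9248 = -4422.78016

-4422.78016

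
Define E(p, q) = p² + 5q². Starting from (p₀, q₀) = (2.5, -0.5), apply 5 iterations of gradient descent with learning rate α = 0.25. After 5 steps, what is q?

∇E = (2p, 10q)
Step 1: at (2.5, -0.5), ∇E = (5, -5) → (2.5, -0.5) − 0.25·(5, -5) = (1.25, 0.75)
Step 2: at (1.25, 0.75), ∇E = (2.5, 7.5) → (1.25, 0.75) − 0.25·(2.5, 7.5) = (0.625, -1.125)
Step 3: at (0.625, -1.125), ∇E = (1.25, -11.25) → (0.625, -1.125) − 0.25·(1.25, -11.25) = (0.3125, 1.6875)
Step 4: at (0.3125, 1.6875), ∇E = (0.625, 16.875) → (0.3125, 1.6875) − 0.25·(0.625, 16.875) = (0.15625, -2.53125)
Step 5: at (0.15625, -2.53125), ∇E = (0.3125, -25.3125) → (0.15625, -2.53125) − 0.25·(0.3125, -25.3125) = (0.078125, 3.796875)
q = 3.796875

3.796875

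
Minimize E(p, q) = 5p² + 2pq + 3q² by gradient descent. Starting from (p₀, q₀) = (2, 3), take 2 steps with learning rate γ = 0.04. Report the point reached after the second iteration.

∇E = (10p + 2q, 2p + 6q)
(p₁, q₁) = (2, 3) − 0.04·(26, 22) = (0.96, 2.12)
(p₂, q₂) = (0.96, 2.12) − 0.04·(13.84, 14.64) = (0.4064, 1.5344)

(0.4064, 1.5344)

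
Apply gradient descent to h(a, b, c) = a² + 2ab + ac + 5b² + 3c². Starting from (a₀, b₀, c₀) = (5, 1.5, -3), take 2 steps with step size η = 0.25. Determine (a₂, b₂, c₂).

∇h = (2a + 2b + c, 2a + 10b, a + 6c)
Step 1: at (5, 1.5, -3), ∇h = (10, 25, -13) → (5, 1.5, -3) − 0.25·(10, 25, -13) = (2.5, -4.75, 0.25)
Step 2: at (2.5, -4.75, 0.25), ∇h = (-4.25, -42.5, 4) → (2.5, -4.75, 0.25) − 0.25·(-4.25, -42.5, 4) = (3.5625, 5.875, -0.75)

(3.5625, 5.875, -0.75)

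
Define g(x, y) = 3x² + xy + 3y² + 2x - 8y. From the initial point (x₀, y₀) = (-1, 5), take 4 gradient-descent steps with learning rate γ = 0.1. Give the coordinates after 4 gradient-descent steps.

∇g = (6x + y + 2, x + 6y - 8)
(x₁, y₁) = (-1, 5) − 0.1·(1, 21) = (-1.1, 2.9)
(x₂, y₂) = (-1.1, 2.9) − 0.1·(-1.7, 8.3) = (-0.93, 2.07)
(x₃, y₃) = (-0.93, 2.07) − 0.1·(-1.51, 3.49) = (-0.779, 1.721)
(x₄, y₄) = (-0.779, 1.721) − 0.1·(-0.953, 1.547) = (-0.6837, 1.5663)

(-0.6837, 1.5663)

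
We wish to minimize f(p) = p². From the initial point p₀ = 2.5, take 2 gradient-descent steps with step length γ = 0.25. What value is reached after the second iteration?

f′(p) = 2p
p₁ = 2.5 − 0.25·5 = 1.25
p₂ = 1.25 − 0.25·2.5 = 0.625

0.625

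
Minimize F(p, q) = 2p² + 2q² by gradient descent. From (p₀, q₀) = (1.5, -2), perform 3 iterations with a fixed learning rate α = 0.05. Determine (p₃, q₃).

∇F = (4p, 4q)
(p₁, q₁) = (1.5, -2) − 0.05·(6, -8) = (1.2, -1.6)
(p₂, q₂) = (1.2, -1.6) − 0.05·(4.8, -6.4) = (0.96, -1.28)
(p₃, q₃) = (0.96, -1.28) − 0.05·(3.84, -5.12) = (0.768, -1.024)

(0.768, -1.024)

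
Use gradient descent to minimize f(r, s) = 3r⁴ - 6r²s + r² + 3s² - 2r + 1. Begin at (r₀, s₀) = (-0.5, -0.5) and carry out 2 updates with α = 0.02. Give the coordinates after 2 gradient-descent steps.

(-0.25127, -0.3461)

∇f = (12r³ - 12rs + 2r - 2, -6r² + 6s)
(r₁, s₁) = (-0.5, -0.5) − 0.02·(-7.5, -4.5) = (-0.35, -0.41)
(r₂, s₂) = (-0.35, -0.41) − 0.02·(-4.9365, -3.195) = (-0.25127, -0.3461)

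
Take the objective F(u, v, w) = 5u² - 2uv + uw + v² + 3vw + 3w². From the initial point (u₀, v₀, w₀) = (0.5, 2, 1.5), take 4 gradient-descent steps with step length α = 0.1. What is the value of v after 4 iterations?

1.0281

∇F = (10u - 2v + w, -2u + 2v + 3w, u + 3v + 6w)
Step 1: at (0.5, 2, 1.5), ∇F = (2.5, 7.5, 15.5) → (0.5, 2, 1.5) − 0.1·(2.5, 7.5, 15.5) = (0.25, 1.25, -0.05)
Step 2: at (0.25, 1.25, -0.05), ∇F = (-0.05, 1.85, 3.7) → (0.25, 1.25, -0.05) − 0.1·(-0.05, 1.85, 3.7) = (0.255, 1.065, -0.42)
Step 3: at (0.255, 1.065, -0.42), ∇F = (0, 0.36, 0.93) → (0.255, 1.065, -0.42) − 0.1·(0, 0.36, 0.93) = (0.255, 1.029, -0.513)
Step 4: at (0.255, 1.029, -0.513), ∇F = (-0.021, 0.009, 0.264) → (0.255, 1.029, -0.513) − 0.1·(-0.021, 0.009, 0.264) = (0.2571, 1.0281, -0.5394)
v = 1.0281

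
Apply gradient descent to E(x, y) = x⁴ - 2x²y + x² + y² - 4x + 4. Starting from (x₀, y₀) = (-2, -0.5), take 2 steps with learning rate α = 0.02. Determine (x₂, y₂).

∇E = (4x³ - 4xy + 2x - 4, -2x² + 2y)
Step 1: at (-2, -0.5), ∇E = (-44, -9) → (-2, -0.5) − 0.02·(-44, -9) = (-1.12, -0.32)
Step 2: at (-1.12, -0.32), ∇E = (-13.293312, -3.1488) → (-1.12, -0.32) − 0.02·(-13.293312, -3.1488) = (-0.85413376, -0.257024)

(-0.85413376, -0.257024)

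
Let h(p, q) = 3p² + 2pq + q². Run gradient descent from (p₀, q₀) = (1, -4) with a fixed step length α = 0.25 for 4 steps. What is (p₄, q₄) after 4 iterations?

(0.25, -1)

∇h = (6p + 2q, 2p + 2q)
(p₁, q₁) = (1, -4) − 0.25·(-2, -6) = (1.5, -2.5)
(p₂, q₂) = (1.5, -2.5) − 0.25·(4, -2) = (0.5, -2)
(p₃, q₃) = (0.5, -2) − 0.25·(-1, -3) = (0.75, -1.25)
(p₄, q₄) = (0.75, -1.25) − 0.25·(2, -1) = (0.25, -1)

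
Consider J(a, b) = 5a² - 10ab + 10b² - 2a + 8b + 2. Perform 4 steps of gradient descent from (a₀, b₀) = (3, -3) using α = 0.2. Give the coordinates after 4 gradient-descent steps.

∇J = (10a - 10b - 2, -10a + 20b + 8)
Step 1: at (3, -3), ∇J = (58, -82) → (3, -3) − 0.2·(58, -82) = (-8.6, 13.4)
Step 2: at (-8.6, 13.4), ∇J = (-222, 362) → (-8.6, 13.4) − 0.2·(-222, 362) = (35.8, -59)
Step 3: at (35.8, -59), ∇J = (946, -1530) → (35.8, -59) − 0.2·(946, -1530) = (-153.4, 247)
Step 4: at (-153.4, 247), ∇J = (-4006, 6482) → (-153.4, 247) − 0.2·(-4006, 6482) = (647.8, -1049.4)

(647.8, -1049.4)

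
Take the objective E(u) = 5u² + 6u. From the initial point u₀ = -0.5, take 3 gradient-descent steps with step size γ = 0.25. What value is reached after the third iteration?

E′(u) = 10u + 6
Step 1: E′(-0.5) = 1; u₁ = -0.5 − 0.25·1 = -0.75
Step 2: E′(-0.75) = -1.5; u₂ = -0.75 − 0.25·(-1.5) = -0.375
Step 3: E′(-0.375) = 2.25; u₃ = -0.375 − 0.25·2.25 = -0.9375

-0.9375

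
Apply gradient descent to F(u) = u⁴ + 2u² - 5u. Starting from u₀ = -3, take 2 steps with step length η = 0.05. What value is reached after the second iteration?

-4.015625

F′(u) = 4u³ + 4u - 5
u₁ = -3 − 0.05·(-125) = 3.25
u₂ = 3.25 − 0.05·145.3125 = -4.015625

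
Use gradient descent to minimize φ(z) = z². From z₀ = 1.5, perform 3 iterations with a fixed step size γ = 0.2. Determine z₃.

0.324

φ′(z) = 2z
Step 1: φ′(1.5) = 3; z₁ = 1.5 − 0.2·3 = 0.9
Step 2: φ′(0.9) = 1.8; z₂ = 0.9 − 0.2·1.8 = 0.54
Step 3: φ′(0.54) = 1.08; z₃ = 0.54 − 0.2·1.08 = 0.324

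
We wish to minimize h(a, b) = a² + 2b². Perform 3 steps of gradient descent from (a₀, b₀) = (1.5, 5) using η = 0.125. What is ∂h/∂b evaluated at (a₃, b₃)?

∇h = (2a, 4b)
(a₁, b₁) = (1.5, 5) − 0.125·(3, 20) = (1.125, 2.5)
(a₂, b₂) = (1.125, 2.5) − 0.125·(2.25, 10) = (0.84375, 1.25)
(a₃, b₃) = (0.84375, 1.25) − 0.125·(1.6875, 5) = (0.6328125, 0.625)
∂h/∂b at (0.6328125, 0.625) = 2.5

2.5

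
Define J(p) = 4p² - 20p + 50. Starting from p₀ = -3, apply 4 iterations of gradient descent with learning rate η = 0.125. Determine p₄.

2.5

J′(p) = 8p - 20
Step 1: J′(-3) = -44; p₁ = -3 − 0.125·(-44) = 2.5
Step 2: J′(2.5) = 0; p₂ = 2.5 − 0.125·0 = 2.5
Step 3: J′(2.5) = 0; p₃ = 2.5 − 0.125·0 = 2.5
Step 4: J′(2.5) = 0; p₄ = 2.5 − 0.125·0 = 2.5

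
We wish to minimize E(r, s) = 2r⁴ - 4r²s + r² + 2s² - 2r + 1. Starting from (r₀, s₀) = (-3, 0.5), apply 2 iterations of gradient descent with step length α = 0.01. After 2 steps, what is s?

∇E = (8r³ - 8rs + 2r - 2, -4r² + 4s)
(r₁, s₁) = (-3, 0.5) − 0.01·(-212, -34) = (-0.88, 0.84)
(r₂, s₂) = (-0.88, 0.84) − 0.01·(-3.298176, 0.2624) = (-0.84701824, 0.837376)
s = 0.837376

0.837376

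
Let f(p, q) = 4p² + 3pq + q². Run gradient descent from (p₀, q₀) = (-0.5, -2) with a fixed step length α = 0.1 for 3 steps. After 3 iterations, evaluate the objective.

0.64772225

∇f = (8p + 3q, 3p + 2q)
(p₁, q₁) = (-0.5, -2) − 0.1·(-10, -5.5) = (0.5, -1.45)
(p₂, q₂) = (0.5, -1.45) − 0.1·(-0.35, -1.4) = (0.535, -1.31)
(p₃, q₃) = (0.535, -1.31) − 0.1·(0.35, -1.015) = (0.5, -1.2085)
f(0.5, -1.2085) = 0.64772225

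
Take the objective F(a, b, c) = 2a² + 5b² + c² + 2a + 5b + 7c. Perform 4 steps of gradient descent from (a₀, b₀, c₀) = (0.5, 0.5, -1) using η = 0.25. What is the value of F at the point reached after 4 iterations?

114.1689453125

∇F = (4a + 2, 10b + 5, 2c + 7)
(a₁, b₁, c₁) = (0.5, 0.5, -1) − 0.25·(4, 10, 5) = (-0.5, -2, -2.25)
(a₂, b₂, c₂) = (-0.5, -2, -2.25) − 0.25·(0, -15, 2.5) = (-0.5, 1.75, -2.875)
(a₃, b₃, c₃) = (-0.5, 1.75, -2.875) − 0.25·(0, 22.5, 1.25) = (-0.5, -3.875, -3.1875)
(a₄, b₄, c₄) = (-0.5, -3.875, -3.1875) − 0.25·(0, -33.75, 0.625) = (-0.5, 4.5625, -3.34375)
F(-0.5, 4.5625, -3.34375) = 114.1689453125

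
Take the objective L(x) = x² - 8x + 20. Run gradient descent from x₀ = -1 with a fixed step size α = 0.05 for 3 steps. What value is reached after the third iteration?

L′(x) = 2x - 8
x₁ = -1 − 0.05·(-10) = -0.5
x₂ = -0.5 − 0.05·(-9) = -0.05
x₃ = -0.05 − 0.05·(-8.1) = 0.355

0.355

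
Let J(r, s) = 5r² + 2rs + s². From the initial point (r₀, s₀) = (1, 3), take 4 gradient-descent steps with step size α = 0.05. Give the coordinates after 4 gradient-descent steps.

∇J = (10r + 2s, 2r + 2s)
(r₁, s₁) = (1, 3) − 0.05·(16, 8) = (0.2, 2.6)
(r₂, s₂) = (0.2, 2.6) − 0.05·(7.2, 5.6) = (-0.16, 2.32)
(r₃, s₃) = (-0.16, 2.32) − 0.05·(3.04, 4.32) = (-0.312, 2.104)
(r₄, s₄) = (-0.312, 2.104) − 0.05·(1.088, 3.584) = (-0.3664, 1.9248)

(-0.3664, 1.9248)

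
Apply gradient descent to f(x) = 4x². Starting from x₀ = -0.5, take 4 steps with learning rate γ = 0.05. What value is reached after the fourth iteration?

f′(x) = 8x
x₁ = -0.5 − 0.05·(-4) = -0.3
x₂ = -0.3 − 0.05·(-2.4) = -0.18
x₃ = -0.18 − 0.05·(-1.44) = -0.108
x₄ = -0.108 − 0.05·(-0.864) = -0.0648

-0.0648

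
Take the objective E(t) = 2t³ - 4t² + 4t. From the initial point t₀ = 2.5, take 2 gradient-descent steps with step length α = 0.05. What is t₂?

E′(t) = 6t² - 8t + 4
t₁ = 2.5 − 0.05·21.5 = 1.425
t₂ = 1.425 − 0.05·4.78375 = 1.1858125

1.1858125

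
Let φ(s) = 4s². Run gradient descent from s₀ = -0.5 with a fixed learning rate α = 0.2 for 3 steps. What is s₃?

0.108

φ′(s) = 8s
Step 1: φ′(-0.5) = -4; s₁ = -0.5 − 0.2·(-4) = 0.3
Step 2: φ′(0.3) = 2.4; s₂ = 0.3 − 0.2·2.4 = -0.18
Step 3: φ′(-0.18) = -1.44; s₃ = -0.18 − 0.2·(-1.44) = 0.108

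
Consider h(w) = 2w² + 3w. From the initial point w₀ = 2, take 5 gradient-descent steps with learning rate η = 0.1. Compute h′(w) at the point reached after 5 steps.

0.85536

h′(w) = 4w + 3
w₁ = 2 − 0.1·11 = 0.9
w₂ = 0.9 − 0.1·6.6 = 0.24
w₃ = 0.24 − 0.1·3.96 = -0.156
w₄ = -0.156 − 0.1·2.376 = -0.3936
w₅ = -0.3936 − 0.1·1.4256 = -0.53616
h′(w) at (-0.53616) = 0.85536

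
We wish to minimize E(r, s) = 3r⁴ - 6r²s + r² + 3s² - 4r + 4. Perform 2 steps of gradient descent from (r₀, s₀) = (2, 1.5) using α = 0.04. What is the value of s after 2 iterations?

1.6344

∇E = (12r³ - 12rs + 2r - 4, -6r² + 6s)
Step 1: at (2, 1.5), ∇E = (60, -15) → (2, 1.5) − 0.04·(60, -15) = (-0.4, 2.1)
Step 2: at (-0.4, 2.1), ∇E = (4.512, 11.64) → (-0.4, 2.1) − 0.04·(4.512, 11.64) = (-0.58048, 1.6344)
s = 1.6344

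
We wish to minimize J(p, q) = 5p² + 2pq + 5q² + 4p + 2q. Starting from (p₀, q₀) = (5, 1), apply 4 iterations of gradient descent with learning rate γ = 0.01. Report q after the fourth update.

∇J = (10p + 2q + 4, 2p + 10q + 2)
Step 1: at (5, 1), ∇J = (56, 22) → (5, 1) − 0.01·(56, 22) = (4.44, 0.78)
Step 2: at (4.44, 0.78), ∇J = (49.96, 18.68) → (4.44, 0.78) − 0.01·(49.96, 18.68) = (3.9404, 0.5932)
Step 3: at (3.9404, 0.5932), ∇J = (44.5904, 15.8128) → (3.9404, 0.5932) − 0.01·(44.5904, 15.8128) = (3.494496, 0.435072)
Step 4: at (3.494496, 0.435072), ∇J = (39.815104, 13.339712) → (3.494496, 0.435072) − 0.01·(39.815104, 13.339712) = (3.09634496, 0.30167488)
q = 0.30167488

0.30167488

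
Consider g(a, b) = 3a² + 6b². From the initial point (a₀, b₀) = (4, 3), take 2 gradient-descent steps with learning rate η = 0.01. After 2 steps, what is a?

∇g = (6a, 12b)
(a₁, b₁) = (4, 3) − 0.01·(24, 36) = (3.76, 2.64)
(a₂, b₂) = (3.76, 2.64) − 0.01·(22.56, 31.68) = (3.5344, 2.3232)
a = 3.5344

3.5344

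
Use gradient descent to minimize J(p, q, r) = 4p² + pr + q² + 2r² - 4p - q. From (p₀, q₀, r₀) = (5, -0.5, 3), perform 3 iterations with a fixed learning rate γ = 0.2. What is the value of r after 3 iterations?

-0.416

∇J = (8p + r - 4, 2q - 1, p + 4r)
(p₁, q₁, r₁) = (5, -0.5, 3) − 0.2·(39, -2, 17) = (-2.8, -0.1, -0.4)
(p₂, q₂, r₂) = (-2.8, -0.1, -0.4) − 0.2·(-26.8, -1.2, -4.4) = (2.56, 0.14, 0.48)
(p₃, q₃, r₃) = (2.56, 0.14, 0.48) − 0.2·(16.96, -0.72, 4.48) = (-0.832, 0.284, -0.416)
r = -0.416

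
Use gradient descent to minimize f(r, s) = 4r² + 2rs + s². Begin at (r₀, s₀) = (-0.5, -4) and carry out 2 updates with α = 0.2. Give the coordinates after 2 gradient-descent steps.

∇f = (8r + 2s, 2r + 2s)
(r₁, s₁) = (-0.5, -4) − 0.2·(-12, -9) = (1.9, -2.2)
(r₂, s₂) = (1.9, -2.2) − 0.2·(10.8, -0.6) = (-0.26, -2.08)

(-0.26, -2.08)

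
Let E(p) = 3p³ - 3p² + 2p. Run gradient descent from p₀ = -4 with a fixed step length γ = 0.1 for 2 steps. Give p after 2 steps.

-430.7

E′(p) = 9p² - 6p + 2
p₁ = -4 − 0.1·170 = -21
p₂ = -21 − 0.1·4097 = -430.7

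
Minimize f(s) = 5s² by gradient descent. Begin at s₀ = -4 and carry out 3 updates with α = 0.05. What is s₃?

-0.5

f′(s) = 10s
Step 1: f′(-4) = -40; s₁ = -4 − 0.05·(-40) = -2
Step 2: f′(-2) = -20; s₂ = -2 − 0.05·(-20) = -1
Step 3: f′(-1) = -10; s₃ = -1 − 0.05·(-10) = -0.5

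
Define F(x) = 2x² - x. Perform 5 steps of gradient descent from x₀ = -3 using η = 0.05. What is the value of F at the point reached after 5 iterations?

2.1432796032

F′(x) = 4x - 1
Step 1: F′(-3) = -13; x₁ = -3 − 0.05·(-13) = -2.35
Step 2: F′(-2.35) = -10.4; x₂ = -2.35 − 0.05·(-10.4) = -1.83
Step 3: F′(-1.83) = -8.32; x₃ = -1.83 − 0.05·(-8.32) = -1.414
Step 4: F′(-1.414) = -6.656; x₄ = -1.414 − 0.05·(-6.656) = -1.0812
Step 5: F′(-1.0812) = -5.3248; x₅ = -1.0812 − 0.05·(-5.3248) = -0.81496
F(-0.81496) = 2.1432796032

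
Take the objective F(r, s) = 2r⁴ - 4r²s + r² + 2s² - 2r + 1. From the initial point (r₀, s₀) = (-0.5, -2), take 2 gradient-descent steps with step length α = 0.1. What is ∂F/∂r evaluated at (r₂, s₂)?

-2.762583539712

∇F = (8r³ - 8rs + 2r - 2, -4r² + 4s)
(r₁, s₁) = (-0.5, -2) − 0.1·(-12, -9) = (0.7, -1.1)
(r₂, s₂) = (0.7, -1.1) − 0.1·(8.304, -6.36) = (-0.1304, -0.464)
∂F/∂r at (-0.1304, -0.464) = -2.762583539712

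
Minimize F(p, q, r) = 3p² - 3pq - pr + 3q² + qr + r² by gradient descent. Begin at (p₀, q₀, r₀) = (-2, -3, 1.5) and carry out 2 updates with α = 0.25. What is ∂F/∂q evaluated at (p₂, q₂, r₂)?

-5.15625

∇F = (6p - 3q - r, -3p + 6q + r, -p + q + 2r)
Step 1: at (-2, -3, 1.5), ∇F = (-4.5, -10.5, 2) → (-2, -3, 1.5) − 0.25·(-4.5, -10.5, 2) = (-0.875, -0.375, 1)
Step 2: at (-0.875, -0.375, 1), ∇F = (-5.125, 1.375, 2.5) → (-0.875, -0.375, 1) − 0.25·(-5.125, 1.375, 2.5) = (0.40625, -0.71875, 0.375)
∂F/∂q at (0.40625, -0.71875, 0.375) = -5.15625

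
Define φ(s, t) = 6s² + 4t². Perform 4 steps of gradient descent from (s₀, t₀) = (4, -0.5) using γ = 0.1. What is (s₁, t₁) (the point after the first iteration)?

(-0.8, -0.1)

∇φ = (12s, 8t)
(s₁, t₁) = (4, -0.5) − 0.1·(48, -4) = (-0.8, -0.1)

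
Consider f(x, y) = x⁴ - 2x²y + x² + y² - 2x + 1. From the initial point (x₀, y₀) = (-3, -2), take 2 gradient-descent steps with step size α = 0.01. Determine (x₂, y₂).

(-1.27024, -1.6932)

∇f = (4x³ - 4xy + 2x - 2, -2x² + 2y)
Step 1: at (-3, -2), ∇f = (-140, -22) → (-3, -2) − 0.01·(-140, -22) = (-1.6, -1.78)
Step 2: at (-1.6, -1.78), ∇f = (-32.976, -8.68) → (-1.6, -1.78) − 0.01·(-32.976, -8.68) = (-1.27024, -1.6932)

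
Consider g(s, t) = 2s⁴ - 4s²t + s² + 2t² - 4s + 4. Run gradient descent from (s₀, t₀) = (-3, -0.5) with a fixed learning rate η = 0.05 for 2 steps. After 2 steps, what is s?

-268.7936

∇g = (8s³ - 8st + 2s - 4, -4s² + 4t)
Step 1: at (-3, -0.5), ∇g = (-238, -38) → (-3, -0.5) − 0.05·(-238, -38) = (8.9, 1.4)
Step 2: at (8.9, 1.4), ∇g = (5553.872, -311.24) → (8.9, 1.4) − 0.05·(5553.872, -311.24) = (-268.7936, 16.962)
s = -268.7936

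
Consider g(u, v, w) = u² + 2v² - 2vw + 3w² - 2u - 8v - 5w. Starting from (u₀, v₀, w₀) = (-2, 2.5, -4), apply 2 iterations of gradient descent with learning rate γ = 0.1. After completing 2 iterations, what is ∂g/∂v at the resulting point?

∇g = (2u - 2, 4v - 2w - 8, -2v + 6w - 5)
(u₁, v₁, w₁) = (-2, 2.5, -4) − 0.1·(-6, 10, -34) = (-1.4, 1.5, -0.6)
(u₂, v₂, w₂) = (-1.4, 1.5, -0.6) − 0.1·(-4.8, -0.8, -11.6) = (-0.92, 1.58, 0.56)
∂g/∂v at (-0.92, 1.58, 0.56) = -2.8

-2.8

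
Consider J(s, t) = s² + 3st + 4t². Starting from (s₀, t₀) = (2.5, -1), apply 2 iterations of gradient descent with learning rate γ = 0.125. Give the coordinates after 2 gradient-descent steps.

(2.0390625, -0.84375)

∇J = (2s + 3t, 3s + 8t)
Step 1: at (2.5, -1), ∇J = (2, -0.5) → (2.5, -1) − 0.125·(2, -0.5) = (2.25, -0.9375)
Step 2: at (2.25, -0.9375), ∇J = (1.6875, -0.75) → (2.25, -0.9375) − 0.125·(1.6875, -0.75) = (2.0390625, -0.84375)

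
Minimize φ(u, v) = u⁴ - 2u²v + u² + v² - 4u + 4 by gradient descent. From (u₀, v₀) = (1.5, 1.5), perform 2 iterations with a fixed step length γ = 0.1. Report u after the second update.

∇φ = (4u³ - 4uv + 2u - 4, -2u² + 2v)
Step 1: at (1.5, 1.5), ∇φ = (3.5, -1.5) → (1.5, 1.5) − 0.1·(3.5, -1.5) = (1.15, 1.65)
Step 2: at (1.15, 1.65), ∇φ = (-3.2065, 0.655) → (1.15, 1.65) − 0.1·(-3.2065, 0.655) = (1.47065, 1.5845)
u = 1.47065

1.47065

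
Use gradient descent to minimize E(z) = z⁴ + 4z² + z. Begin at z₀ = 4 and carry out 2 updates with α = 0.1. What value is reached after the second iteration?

6170.2196

E′(z) = 4z³ + 8z + 1
Step 1: E′(4) = 289; z₁ = 4 − 0.1·289 = -24.9
Step 2: E′(-24.9) = -61951.196; z₂ = -24.9 − 0.1·(-61951.196) = 6170.2196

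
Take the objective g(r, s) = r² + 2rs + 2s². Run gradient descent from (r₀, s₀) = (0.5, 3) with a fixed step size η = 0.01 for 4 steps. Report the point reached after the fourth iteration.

∇g = (2r + 2s, 2r + 4s)
(r₁, s₁) = (0.5, 3) − 0.01·(7, 13) = (0.43, 2.87)
(r₂, s₂) = (0.43, 2.87) − 0.01·(6.6, 12.34) = (0.364, 2.7466)
(r₃, s₃) = (0.364, 2.7466) − 0.01·(6.2212, 11.7144) = (0.301788, 2.629456)
(r₄, s₄) = (0.301788, 2.629456) − 0.01·(5.862488, 11.1214) = (0.24316312, 2.518242)

(0.24316312, 2.518242)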